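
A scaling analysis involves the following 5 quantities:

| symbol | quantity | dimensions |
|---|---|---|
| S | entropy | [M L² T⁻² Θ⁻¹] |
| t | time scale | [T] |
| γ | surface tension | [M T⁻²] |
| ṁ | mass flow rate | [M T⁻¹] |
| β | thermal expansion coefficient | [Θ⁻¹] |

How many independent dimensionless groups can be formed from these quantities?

There are 5 variables and 4 base dimensions (M, L, T, Θ).
The dimension matrix has rank 4.
Independent dimensionless groups: 5 − 4 = 1.

1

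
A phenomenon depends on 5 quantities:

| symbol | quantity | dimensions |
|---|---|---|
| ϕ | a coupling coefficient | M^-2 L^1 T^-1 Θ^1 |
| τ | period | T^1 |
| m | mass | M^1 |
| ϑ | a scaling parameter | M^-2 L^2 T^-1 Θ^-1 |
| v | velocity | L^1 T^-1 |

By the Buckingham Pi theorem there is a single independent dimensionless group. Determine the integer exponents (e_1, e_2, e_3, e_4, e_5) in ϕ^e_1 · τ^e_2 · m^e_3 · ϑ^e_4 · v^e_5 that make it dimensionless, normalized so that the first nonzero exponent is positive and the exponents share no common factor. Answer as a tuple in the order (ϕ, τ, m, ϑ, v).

(1, -1, 4, 1, -3)

M: e_1·(-2) + e_2·(0) + e_3·(1) + e_4·(-2) + e_5·(0) = 0
L: e_1·(1) + e_2·(0) + e_3·(0) + e_4·(2) + e_5·(1) = 0
T: e_1·(-1) + e_2·(1) + e_3·(0) + e_4·(-1) + e_5·(-1) = 0
Θ: e_1·(1) + e_2·(0) + e_3·(0) + e_4·(-1) + e_5·(0) = 0
Solving this homogeneous linear system for the smallest-integer solution (first nonzero entry positive) gives (1, -1, 4, 1, -3).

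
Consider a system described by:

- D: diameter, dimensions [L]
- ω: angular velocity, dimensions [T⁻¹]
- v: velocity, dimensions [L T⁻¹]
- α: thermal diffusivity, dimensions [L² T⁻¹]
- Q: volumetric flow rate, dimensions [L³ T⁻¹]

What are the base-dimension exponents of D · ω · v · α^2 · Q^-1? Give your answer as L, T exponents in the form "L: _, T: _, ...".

L: 3, T: -3

Collect each base-dimension exponent across the product:
  L: (1) + (0) + (1) + 2·(2) − (3) = 3
  T: (0) + (-1) + (-1) + 2·(-1) − (-1) = -3
So the dimensions are [L³ T⁻³].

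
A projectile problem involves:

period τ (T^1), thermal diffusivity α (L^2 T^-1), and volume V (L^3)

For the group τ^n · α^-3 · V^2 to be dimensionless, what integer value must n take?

Balance the T exponent: (1)·n from τ, plus −3·(-1) + 2·(0) = 3 from the rest, must sum to zero.
n + 3 = 0, so n = -3.

-3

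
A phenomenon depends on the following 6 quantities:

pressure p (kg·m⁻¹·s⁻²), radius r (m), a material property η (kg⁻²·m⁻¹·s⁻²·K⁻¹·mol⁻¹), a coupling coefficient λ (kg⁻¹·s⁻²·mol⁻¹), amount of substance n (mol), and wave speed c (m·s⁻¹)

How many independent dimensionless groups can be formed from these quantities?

1

There are 6 variables and 5 base dimensions (M, L, T, Θ, N).
The dimension matrix has rank 5.
Independent dimensionless groups: 6 − 5 = 1.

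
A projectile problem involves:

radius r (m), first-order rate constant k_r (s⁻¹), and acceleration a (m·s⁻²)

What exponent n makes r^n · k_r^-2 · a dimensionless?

Balance the L exponent: (1)·n from r, plus −2·(0) + (1) = 1 from the rest, must sum to zero.
n + 1 = 0, so n = -1.

-1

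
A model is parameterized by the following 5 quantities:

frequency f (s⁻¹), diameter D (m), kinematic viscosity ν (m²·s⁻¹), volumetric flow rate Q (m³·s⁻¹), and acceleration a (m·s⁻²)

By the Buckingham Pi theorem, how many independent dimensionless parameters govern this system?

3

There are 5 variables and 2 base dimensions (L, T).
The dimension matrix has rank 2.
Independent dimensionless groups: 5 − 2 = 3.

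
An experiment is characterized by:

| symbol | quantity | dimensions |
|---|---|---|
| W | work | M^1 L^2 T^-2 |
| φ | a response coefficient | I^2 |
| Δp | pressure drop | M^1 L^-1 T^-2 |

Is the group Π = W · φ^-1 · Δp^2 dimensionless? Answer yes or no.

Sum the exponent of each base dimension across the product:
  M: [W]_M − [φ]_M + 2·[Δp]_M = (1) − (0) + 2·(1) = 3
  L: [W]_L − [φ]_L + 2·[Δp]_L = (2) − (0) + 2·(-1) = 0
  T: [W]_T − [φ]_T + 2·[Δp]_T = (-2) − (0) + 2·(-2) = -6
  I: [W]_I − [φ]_I + 2·[Δp]_I = (0) − (2) + 2·(0) = -2
Net dimensions [M³ T⁻⁶ I⁻²] ≠ [1] — not dimensionless.

no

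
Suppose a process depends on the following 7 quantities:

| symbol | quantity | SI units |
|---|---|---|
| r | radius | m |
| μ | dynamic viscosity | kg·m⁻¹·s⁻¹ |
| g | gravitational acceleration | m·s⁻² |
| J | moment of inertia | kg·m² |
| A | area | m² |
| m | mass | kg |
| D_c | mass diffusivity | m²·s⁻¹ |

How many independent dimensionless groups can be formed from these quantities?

4

There are 7 variables and 3 base dimensions (M, L, T).
The dimension matrix has rank 3.
Independent dimensionless groups: 7 − 3 = 4.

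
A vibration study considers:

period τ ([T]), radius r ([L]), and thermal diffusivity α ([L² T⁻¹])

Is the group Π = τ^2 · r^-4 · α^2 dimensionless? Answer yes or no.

yes

Sum the exponent of each base dimension across the product:
  M: 2·[τ]_M − 4·[r]_M + 2·[α]_M = 2·(0) − 4·(0) + 2·(0) = 0
  L: 2·[τ]_L − 4·[r]_L + 2·[α]_L = 2·(0) − 4·(1) + 2·(2) = 0
  T: 2·[τ]_T − 4·[r]_T + 2·[α]_T = 2·(1) − 4·(0) + 2·(-1) = 0
All base exponents vanish — dimensionless.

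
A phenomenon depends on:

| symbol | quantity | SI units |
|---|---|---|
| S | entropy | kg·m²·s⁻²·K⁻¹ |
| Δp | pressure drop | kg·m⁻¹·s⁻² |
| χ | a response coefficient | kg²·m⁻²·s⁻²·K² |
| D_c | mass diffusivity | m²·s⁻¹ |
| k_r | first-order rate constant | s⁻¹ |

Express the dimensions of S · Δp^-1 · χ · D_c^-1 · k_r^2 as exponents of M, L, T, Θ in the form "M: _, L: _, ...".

Collect each base-dimension exponent across the product:
  M: (1) − (1) + (2) − (0) + 2·(0) = 2
  L: (2) − (-1) + (-2) − (2) + 2·(0) = -1
  T: (-2) − (-2) + (-2) − (-1) + 2·(-1) = -3
  Θ: (-1) − (0) + (2) − (0) + 2·(0) = 1
So the dimensions are [M² L⁻¹ T⁻³ Θ].

M: 2, L: -1, T: -3, Θ: 1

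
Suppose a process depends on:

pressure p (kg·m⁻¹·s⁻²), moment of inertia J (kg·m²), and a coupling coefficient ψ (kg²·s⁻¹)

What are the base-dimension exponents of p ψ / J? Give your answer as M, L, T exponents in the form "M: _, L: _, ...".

Collect each base-dimension exponent across the product:
  M: (1) − (1) + (2) = 2
  L: (-1) − (2) + (0) = -3
  T: (-2) − (0) + (-1) = -3
So the dimensions are [M² L⁻³ T⁻³].

M: 2, L: -3, T: -3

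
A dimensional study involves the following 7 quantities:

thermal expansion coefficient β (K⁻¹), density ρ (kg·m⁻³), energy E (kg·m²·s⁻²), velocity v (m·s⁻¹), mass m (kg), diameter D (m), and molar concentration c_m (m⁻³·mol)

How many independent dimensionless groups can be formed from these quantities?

2

There are 7 variables and 5 base dimensions (M, L, T, Θ, N).
The dimension matrix has rank 5.
Independent dimensionless groups: 7 − 5 = 2.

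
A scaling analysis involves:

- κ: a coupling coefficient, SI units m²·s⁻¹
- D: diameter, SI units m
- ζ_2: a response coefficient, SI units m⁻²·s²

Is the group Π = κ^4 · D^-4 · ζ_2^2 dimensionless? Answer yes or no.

yes

Sum the exponent of each base dimension across the product:
  L: 4·[κ]_L − 4·[D]_L + 2·[ζ_2]_L = 4·(2) − 4·(1) + 2·(-2) = 0
  T: 4·[κ]_T − 4·[D]_T + 2·[ζ_2]_T = 4·(-1) − 4·(0) + 2·(2) = 0
All base exponents vanish — dimensionless.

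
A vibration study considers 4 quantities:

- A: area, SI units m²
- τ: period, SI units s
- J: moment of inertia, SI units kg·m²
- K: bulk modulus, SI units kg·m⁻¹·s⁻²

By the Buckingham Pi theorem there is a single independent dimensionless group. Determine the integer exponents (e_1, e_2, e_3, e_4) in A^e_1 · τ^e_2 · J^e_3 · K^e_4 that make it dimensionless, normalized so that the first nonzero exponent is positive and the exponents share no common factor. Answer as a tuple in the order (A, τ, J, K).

M: e_1·(0) + e_2·(0) + e_3·(1) + e_4·(1) = 0
L: e_1·(2) + e_2·(0) + e_3·(2) + e_4·(-1) = 0
T: e_1·(0) + e_2·(1) + e_3·(0) + e_4·(-2) = 0
Solving this homogeneous linear system for the smallest-integer solution (first nonzero entry positive) gives (3, 4, -2, 2).

(3, 4, -2, 2)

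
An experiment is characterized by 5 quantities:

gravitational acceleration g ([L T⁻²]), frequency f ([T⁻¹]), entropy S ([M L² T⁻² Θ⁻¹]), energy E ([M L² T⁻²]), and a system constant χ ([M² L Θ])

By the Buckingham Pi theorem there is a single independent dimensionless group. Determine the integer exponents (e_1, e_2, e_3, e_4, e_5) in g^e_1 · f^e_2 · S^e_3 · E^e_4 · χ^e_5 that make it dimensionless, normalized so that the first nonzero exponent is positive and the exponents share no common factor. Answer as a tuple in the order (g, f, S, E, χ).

(3, -2, 1, -3, 1)

M: e_1·(0) + e_2·(0) + e_3·(1) + e_4·(1) + e_5·(2) = 0
L: e_1·(1) + e_2·(0) + e_3·(2) + e_4·(2) + e_5·(1) = 0
T: e_1·(-2) + e_2·(-1) + e_3·(-2) + e_4·(-2) + e_5·(0) = 0
Θ: e_1·(0) + e_2·(0) + e_3·(-1) + e_4·(0) + e_5·(1) = 0
Solving this homogeneous linear system for the smallest-integer solution (first nonzero entry positive) gives (3, -2, 1, -3, 1).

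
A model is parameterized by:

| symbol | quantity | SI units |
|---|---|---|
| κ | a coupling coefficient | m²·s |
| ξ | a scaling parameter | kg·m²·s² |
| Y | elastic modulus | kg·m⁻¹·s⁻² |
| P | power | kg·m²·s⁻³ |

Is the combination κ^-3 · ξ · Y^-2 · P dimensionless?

Sum the exponent of each base dimension across the product:
  M: −3·[κ]_M + [ξ]_M − 2·[Y]_M + [P]_M = −3·(0) + (1) − 2·(1) + (1) = 0
  L: −3·[κ]_L + [ξ]_L − 2·[Y]_L + [P]_L = −3·(2) + (2) − 2·(-1) + (2) = 0
  T: −3·[κ]_T + [ξ]_T − 2·[Y]_T + [P]_T = −3·(1) + (2) − 2·(-2) + (-3) = 0
All base exponents vanish — dimensionless.

yes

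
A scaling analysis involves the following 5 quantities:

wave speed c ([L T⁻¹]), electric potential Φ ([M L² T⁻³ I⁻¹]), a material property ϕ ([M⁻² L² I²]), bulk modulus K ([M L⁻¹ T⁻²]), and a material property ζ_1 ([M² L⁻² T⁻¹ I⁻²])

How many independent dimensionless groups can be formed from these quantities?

1

There are 5 variables and 4 base dimensions (M, L, T, I).
The dimension matrix has rank 4.
Independent dimensionless groups: 5 − 4 = 1.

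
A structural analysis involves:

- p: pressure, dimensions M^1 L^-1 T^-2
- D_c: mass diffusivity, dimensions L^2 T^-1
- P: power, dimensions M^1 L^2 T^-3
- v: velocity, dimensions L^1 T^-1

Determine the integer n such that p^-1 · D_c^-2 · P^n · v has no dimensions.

1

Balance the M exponent: (1)·n from P, plus −(1) − 2·(0) + (0) = -1 from the rest, must sum to zero.
n − 1 = 0, so n = 1.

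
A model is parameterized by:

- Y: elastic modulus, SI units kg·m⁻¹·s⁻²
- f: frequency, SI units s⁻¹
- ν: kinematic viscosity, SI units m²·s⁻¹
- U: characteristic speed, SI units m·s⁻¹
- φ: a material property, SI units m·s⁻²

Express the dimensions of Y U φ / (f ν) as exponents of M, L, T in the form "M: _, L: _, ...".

Collect each base-dimension exponent across the product:
  M: (1) − (0) − (0) + (0) + (0) = 1
  L: (-1) − (0) − (2) + (1) + (1) = -1
  T: (-2) − (-1) − (-1) + (-1) + (-2) = -3
So the dimensions are [M L⁻¹ T⁻³].

M: 1, L: -1, T: -3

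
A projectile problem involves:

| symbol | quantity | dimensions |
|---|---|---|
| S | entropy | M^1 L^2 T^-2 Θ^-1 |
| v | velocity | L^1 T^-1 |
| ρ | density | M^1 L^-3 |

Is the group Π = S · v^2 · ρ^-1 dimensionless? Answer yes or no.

Sum the exponent of each base dimension across the product:
  M: [S]_M + 2·[v]_M − [ρ]_M = (1) + 2·(0) − (1) = 0
  L: [S]_L + 2·[v]_L − [ρ]_L = (2) + 2·(1) − (-3) = 7
  T: [S]_T + 2·[v]_T − [ρ]_T = (-2) + 2·(-1) − (0) = -4
  Θ: [S]_Θ + 2·[v]_Θ − [ρ]_Θ = (-1) + 2·(0) − (0) = -1
Net dimensions [L⁷ T⁻⁴ Θ⁻¹] ≠ [1] — not dimensionless.

no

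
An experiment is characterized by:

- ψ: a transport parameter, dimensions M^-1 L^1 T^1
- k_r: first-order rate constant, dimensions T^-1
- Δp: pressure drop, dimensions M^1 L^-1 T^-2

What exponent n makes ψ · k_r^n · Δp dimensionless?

-1

Balance the T exponent: (-1)·n from k_r, plus (1) + (-2) = -1 from the rest, must sum to zero.
−n − 1 = 0, so n = -1.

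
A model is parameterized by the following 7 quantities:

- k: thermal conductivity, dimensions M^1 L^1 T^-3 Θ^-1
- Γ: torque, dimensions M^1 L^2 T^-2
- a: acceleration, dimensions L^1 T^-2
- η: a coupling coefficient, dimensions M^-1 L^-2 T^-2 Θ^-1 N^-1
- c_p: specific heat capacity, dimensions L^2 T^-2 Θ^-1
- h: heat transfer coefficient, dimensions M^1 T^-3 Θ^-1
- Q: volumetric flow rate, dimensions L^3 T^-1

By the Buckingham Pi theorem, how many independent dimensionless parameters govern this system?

2

There are 7 variables and 5 base dimensions (M, L, T, Θ, N).
The dimension matrix has rank 5.
Independent dimensionless groups: 7 − 5 = 2.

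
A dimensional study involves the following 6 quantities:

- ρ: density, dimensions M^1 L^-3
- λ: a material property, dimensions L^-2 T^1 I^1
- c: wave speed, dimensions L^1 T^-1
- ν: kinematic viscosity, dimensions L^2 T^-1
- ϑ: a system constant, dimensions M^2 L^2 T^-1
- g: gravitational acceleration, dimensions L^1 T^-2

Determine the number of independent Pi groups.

2

There are 6 variables and 4 base dimensions (M, L, T, I).
The dimension matrix has rank 4.
Independent dimensionless groups: 6 − 4 = 2.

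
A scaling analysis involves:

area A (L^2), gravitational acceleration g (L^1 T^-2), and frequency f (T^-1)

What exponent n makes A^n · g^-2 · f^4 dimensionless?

1

Balance the L exponent: (2)·n from A, plus −2·(1) + 4·(0) = -2 from the rest, must sum to zero.
2n − 2 = 0, so n = 1.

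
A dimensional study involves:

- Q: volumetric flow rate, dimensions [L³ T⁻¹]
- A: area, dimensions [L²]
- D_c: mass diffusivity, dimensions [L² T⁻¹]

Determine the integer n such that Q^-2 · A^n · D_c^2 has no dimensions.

1

Balance the L exponent: (2)·n from A, plus −2·(3) + 2·(2) = -2 from the rest, must sum to zero.
2n − 2 = 0, so n = 1.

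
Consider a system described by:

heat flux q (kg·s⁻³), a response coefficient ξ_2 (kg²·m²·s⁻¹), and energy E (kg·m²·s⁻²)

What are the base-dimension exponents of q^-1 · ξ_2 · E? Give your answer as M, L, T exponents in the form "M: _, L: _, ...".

Collect each base-dimension exponent across the product:
  M: −(1) + (2) + (1) = 2
  L: −(0) + (2) + (2) = 4
  T: −(-3) + (-1) + (-2) = 0
So the dimensions are [M² L⁴].

M: 2, L: 4, T: 0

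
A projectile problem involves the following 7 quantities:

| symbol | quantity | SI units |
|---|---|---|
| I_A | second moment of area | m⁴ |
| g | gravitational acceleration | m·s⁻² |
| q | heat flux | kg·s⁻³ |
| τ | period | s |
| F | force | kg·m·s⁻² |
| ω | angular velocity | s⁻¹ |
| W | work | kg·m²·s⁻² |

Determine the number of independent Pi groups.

There are 7 variables and 3 base dimensions (M, L, T).
The dimension matrix has rank 3.
Independent dimensionless groups: 7 − 3 = 4.

4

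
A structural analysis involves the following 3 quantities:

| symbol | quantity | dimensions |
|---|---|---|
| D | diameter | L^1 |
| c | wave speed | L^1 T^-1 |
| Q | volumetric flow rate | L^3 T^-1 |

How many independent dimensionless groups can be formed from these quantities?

1

There are 3 variables and 2 base dimensions (L, T).
The dimension matrix has rank 2.
Independent dimensionless groups: 3 − 2 = 1.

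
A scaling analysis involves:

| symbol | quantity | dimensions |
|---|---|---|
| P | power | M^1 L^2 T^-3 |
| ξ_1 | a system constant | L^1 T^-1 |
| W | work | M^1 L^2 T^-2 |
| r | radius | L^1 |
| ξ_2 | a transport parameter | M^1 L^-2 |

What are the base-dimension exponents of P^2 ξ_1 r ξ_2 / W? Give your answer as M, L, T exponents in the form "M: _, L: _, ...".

M: 2, L: 2, T: -5

Collect each base-dimension exponent across the product:
  M: 2·(1) + (0) − (1) + (0) + (1) = 2
  L: 2·(2) + (1) − (2) + (1) + (-2) = 2
  T: 2·(-3) + (-1) − (-2) + (0) + (0) = -5
So the dimensions are [M² L² T⁻⁵].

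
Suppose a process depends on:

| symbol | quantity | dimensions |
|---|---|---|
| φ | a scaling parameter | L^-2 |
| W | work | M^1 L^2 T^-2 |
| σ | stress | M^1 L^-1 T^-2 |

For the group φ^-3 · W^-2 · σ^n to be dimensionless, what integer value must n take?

Balance the M exponent: (1)·n from σ, plus −3·(0) − 2·(1) = -2 from the rest, must sum to zero.
n − 2 = 0, so n = 2.

2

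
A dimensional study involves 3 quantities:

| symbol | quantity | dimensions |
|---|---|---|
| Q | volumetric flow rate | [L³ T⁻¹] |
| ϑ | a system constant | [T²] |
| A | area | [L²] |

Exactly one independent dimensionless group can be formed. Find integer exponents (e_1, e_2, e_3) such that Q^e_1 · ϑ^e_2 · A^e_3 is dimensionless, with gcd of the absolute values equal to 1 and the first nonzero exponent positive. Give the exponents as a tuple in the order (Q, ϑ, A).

L: e_1·(3) + e_2·(0) + e_3·(2) = 0
T: e_1·(-1) + e_2·(2) + e_3·(0) = 0
Solving this homogeneous linear system for the smallest-integer solution (first nonzero entry positive) gives (2, 1, -3).

(2, 1, -3)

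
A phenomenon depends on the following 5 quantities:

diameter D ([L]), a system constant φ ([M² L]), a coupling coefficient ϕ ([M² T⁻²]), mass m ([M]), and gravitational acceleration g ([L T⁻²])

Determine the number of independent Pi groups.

There are 5 variables and 3 base dimensions (M, L, T).
The dimension matrix has rank 3.
Independent dimensionless groups: 5 − 3 = 2.

2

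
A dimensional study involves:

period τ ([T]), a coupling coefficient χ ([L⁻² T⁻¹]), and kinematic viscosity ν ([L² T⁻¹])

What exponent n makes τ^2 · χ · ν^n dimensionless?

1

Balance the L exponent: (2)·n from ν, plus 2·(0) + (-2) = -2 from the rest, must sum to zero.
2n − 2 = 0, so n = 1.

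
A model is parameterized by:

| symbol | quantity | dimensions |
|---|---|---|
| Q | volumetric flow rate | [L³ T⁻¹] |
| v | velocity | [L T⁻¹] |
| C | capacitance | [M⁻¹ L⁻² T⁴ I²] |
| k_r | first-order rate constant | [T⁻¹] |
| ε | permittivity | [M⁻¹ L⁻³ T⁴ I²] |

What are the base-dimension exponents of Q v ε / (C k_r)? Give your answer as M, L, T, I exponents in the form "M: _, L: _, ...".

Collect each base-dimension exponent across the product:
  M: (0) + (0) − (-1) − (0) + (-1) = 0
  L: (3) + (1) − (-2) − (0) + (-3) = 3
  T: (-1) + (-1) − (4) − (-1) + (4) = -1
  I: (0) + (0) − (2) − (0) + (2) = 0
So the dimensions are [L³ T⁻¹].

M: 0, L: 3, T: -1, I: 0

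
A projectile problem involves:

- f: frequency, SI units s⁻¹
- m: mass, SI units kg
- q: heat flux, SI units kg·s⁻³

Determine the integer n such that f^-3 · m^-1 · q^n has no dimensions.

1

Balance the M exponent: (1)·n from q, plus −3·(0) − (1) = -1 from the rest, must sum to zero.
n − 1 = 0, so n = 1.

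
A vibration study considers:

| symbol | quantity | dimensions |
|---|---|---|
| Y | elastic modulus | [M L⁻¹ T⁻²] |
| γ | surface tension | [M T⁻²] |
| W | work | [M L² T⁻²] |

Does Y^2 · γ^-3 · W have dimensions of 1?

yes

Sum the exponent of each base dimension across the product:
  M: 2·[Y]_M − 3·[γ]_M + [W]_M = 2·(1) − 3·(1) + (1) = 0
  L: 2·[Y]_L − 3·[γ]_L + [W]_L = 2·(-1) − 3·(0) + (2) = 0
  T: 2·[Y]_T − 3·[γ]_T + [W]_T = 2·(-2) − 3·(-2) + (-2) = 0
All base exponents vanish — dimensionless.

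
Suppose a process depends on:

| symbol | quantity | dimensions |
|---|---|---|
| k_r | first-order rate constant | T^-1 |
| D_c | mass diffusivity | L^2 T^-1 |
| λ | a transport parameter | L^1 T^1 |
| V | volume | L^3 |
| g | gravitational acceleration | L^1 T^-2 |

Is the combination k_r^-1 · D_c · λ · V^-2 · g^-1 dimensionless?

no

Sum the exponent of each base dimension across the product:
  L: −[k_r]_L + [D_c]_L + [λ]_L − 2·[V]_L − [g]_L = −(0) + (2) + (1) − 2·(3) − (1) = -4
  T: −[k_r]_T + [D_c]_T + [λ]_T − 2·[V]_T − [g]_T = −(-1) + (-1) + (1) − 2·(0) − (-2) = 3
Net dimensions [L⁻⁴ T³] ≠ [1] — not dimensionless.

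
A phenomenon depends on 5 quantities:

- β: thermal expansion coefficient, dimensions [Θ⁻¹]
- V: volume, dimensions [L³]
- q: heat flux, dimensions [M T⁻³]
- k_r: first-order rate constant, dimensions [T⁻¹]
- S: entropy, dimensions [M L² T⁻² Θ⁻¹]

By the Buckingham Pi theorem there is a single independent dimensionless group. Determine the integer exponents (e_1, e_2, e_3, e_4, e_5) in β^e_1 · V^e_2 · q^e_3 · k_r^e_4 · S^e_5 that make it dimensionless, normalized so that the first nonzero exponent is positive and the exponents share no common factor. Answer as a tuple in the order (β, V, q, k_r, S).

M: e_1·(0) + e_2·(0) + e_3·(1) + e_4·(0) + e_5·(1) = 0
L: e_1·(0) + e_2·(3) + e_3·(0) + e_4·(0) + e_5·(2) = 0
T: e_1·(0) + e_2·(0) + e_3·(-3) + e_4·(-1) + e_5·(-2) = 0
Θ: e_1·(-1) + e_2·(0) + e_3·(0) + e_4·(0) + e_5·(-1) = 0
Solving this homogeneous linear system for the smallest-integer solution (first nonzero entry positive) gives (3, 2, 3, -3, -3).

(3, 2, 3, -3, -3)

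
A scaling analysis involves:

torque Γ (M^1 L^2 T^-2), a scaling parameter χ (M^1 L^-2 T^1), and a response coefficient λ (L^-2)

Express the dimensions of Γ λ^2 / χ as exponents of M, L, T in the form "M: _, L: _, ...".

Collect each base-dimension exponent across the product:
  M: (1) − (1) + 2·(0) = 0
  L: (2) − (-2) + 2·(-2) = 0
  T: (-2) − (1) + 2·(0) = -3
So the dimensions are [T⁻³].

M: 0, L: 0, T: -3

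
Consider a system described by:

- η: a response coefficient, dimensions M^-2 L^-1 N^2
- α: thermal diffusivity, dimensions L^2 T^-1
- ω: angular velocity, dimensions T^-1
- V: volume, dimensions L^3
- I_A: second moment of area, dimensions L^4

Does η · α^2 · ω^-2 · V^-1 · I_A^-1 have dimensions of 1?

Sum the exponent of each base dimension across the product:
  M: [η]_M + 2·[α]_M − 2·[ω]_M − [V]_M − [I_A]_M = (-2) + 2·(0) − 2·(0) − (0) − (0) = -2
  L: [η]_L + 2·[α]_L − 2·[ω]_L − [V]_L − [I_A]_L = (-1) + 2·(2) − 2·(0) − (3) − (4) = -4
  T: [η]_T + 2·[α]_T − 2·[ω]_T − [V]_T − [I_A]_T = (0) + 2·(-1) − 2·(-1) − (0) − (0) = 0
  N: [η]_N + 2·[α]_N − 2·[ω]_N − [V]_N − [I_A]_N = (2) + 2·(0) − 2·(0) − (0) − (0) = 2
Net dimensions [M⁻² L⁻⁴ N²] ≠ [1] — not dimensionless.

no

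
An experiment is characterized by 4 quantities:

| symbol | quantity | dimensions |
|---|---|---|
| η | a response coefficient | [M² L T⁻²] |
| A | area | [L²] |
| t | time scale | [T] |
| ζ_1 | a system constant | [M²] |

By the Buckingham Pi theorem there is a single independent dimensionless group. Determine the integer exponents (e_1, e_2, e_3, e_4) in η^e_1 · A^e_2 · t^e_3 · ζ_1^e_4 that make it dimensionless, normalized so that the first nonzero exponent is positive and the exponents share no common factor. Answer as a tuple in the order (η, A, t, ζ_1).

(2, -1, 4, -2)

M: e_1·(2) + e_2·(0) + e_3·(0) + e_4·(2) = 0
L: e_1·(1) + e_2·(2) + e_3·(0) + e_4·(0) = 0
T: e_1·(-2) + e_2·(0) + e_3·(1) + e_4·(0) = 0
Solving this homogeneous linear system for the smallest-integer solution (first nonzero entry positive) gives (2, -1, 4, -2).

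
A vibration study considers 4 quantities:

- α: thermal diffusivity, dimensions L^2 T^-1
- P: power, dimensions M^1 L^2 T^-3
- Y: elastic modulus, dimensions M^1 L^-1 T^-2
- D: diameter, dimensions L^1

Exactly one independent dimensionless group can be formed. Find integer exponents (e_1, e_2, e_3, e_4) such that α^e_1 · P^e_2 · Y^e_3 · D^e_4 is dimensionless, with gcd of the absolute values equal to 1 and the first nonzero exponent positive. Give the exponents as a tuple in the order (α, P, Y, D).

(1, -1, 1, 1)

M: e_1·(0) + e_2·(1) + e_3·(1) + e_4·(0) = 0
L: e_1·(2) + e_2·(2) + e_3·(-1) + e_4·(1) = 0
T: e_1·(-1) + e_2·(-3) + e_3·(-2) + e_4·(0) = 0
Solving this homogeneous linear system for the smallest-integer solution (first nonzero entry positive) gives (1, -1, 1, 1).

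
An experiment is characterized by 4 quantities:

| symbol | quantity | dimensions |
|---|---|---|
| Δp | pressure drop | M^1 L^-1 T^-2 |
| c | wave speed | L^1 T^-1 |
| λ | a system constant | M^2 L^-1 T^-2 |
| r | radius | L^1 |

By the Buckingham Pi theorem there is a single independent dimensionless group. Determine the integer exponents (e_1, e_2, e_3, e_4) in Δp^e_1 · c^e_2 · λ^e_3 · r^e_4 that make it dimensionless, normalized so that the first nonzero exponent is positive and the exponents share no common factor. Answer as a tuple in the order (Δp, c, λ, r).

M: e_1·(1) + e_2·(0) + e_3·(2) + e_4·(0) = 0
L: e_1·(-1) + e_2·(1) + e_3·(-1) + e_4·(1) = 0
T: e_1·(-2) + e_2·(-1) + e_3·(-2) + e_4·(0) = 0
Solving this homogeneous linear system for the smallest-integer solution (first nonzero entry positive) gives (2, -2, -1, 3).

(2, -2, -1, 3)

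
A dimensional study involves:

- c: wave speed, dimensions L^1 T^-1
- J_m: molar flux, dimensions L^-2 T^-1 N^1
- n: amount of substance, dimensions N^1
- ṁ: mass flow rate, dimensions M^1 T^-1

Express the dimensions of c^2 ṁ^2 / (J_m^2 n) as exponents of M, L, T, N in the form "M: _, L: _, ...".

M: 2, L: 6, T: -2, N: -3

Collect each base-dimension exponent across the product:
  M: 2·(0) − 2·(0) − (0) + 2·(1) = 2
  L: 2·(1) − 2·(-2) − (0) + 2·(0) = 6
  T: 2·(-1) − 2·(-1) − (0) + 2·(-1) = -2
  N: 2·(0) − 2·(1) − (1) + 2·(0) = -3
So the dimensions are [M² L⁶ T⁻² N⁻³].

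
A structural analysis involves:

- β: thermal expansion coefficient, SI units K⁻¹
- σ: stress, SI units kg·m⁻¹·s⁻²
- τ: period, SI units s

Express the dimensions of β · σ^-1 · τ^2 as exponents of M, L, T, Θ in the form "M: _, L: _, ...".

M: -1, L: 1, T: 4, Θ: -1

Collect each base-dimension exponent across the product:
  M: (0) − (1) + 2·(0) = -1
  L: (0) − (-1) + 2·(0) = 1
  T: (0) − (-2) + 2·(1) = 4
  Θ: (-1) − (0) + 2·(0) = -1
So the dimensions are [M⁻¹ L T⁴ Θ⁻¹].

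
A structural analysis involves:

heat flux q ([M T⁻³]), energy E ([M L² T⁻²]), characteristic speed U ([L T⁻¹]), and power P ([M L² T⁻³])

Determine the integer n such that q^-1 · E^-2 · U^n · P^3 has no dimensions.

Balance the L exponent: (1)·n from U, plus −(0) − 2·(2) + 3·(2) = 2 from the rest, must sum to zero.
n + 2 = 0, so n = -2.

-2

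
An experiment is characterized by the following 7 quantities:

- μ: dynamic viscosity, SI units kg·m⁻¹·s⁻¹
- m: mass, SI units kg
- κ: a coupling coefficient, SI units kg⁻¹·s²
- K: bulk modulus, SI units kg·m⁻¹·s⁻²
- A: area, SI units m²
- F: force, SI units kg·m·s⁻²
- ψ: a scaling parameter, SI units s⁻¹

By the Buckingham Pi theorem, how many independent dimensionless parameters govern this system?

There are 7 variables and 3 base dimensions (M, L, T).
The dimension matrix has rank 3.
Independent dimensionless groups: 7 − 3 = 4.

4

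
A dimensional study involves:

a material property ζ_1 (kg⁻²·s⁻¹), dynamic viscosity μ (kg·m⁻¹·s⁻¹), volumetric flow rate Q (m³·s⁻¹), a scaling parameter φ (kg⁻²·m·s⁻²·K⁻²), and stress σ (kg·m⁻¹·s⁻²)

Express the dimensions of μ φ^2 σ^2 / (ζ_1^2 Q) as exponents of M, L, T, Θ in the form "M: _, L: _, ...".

Collect each base-dimension exponent across the product:
  M: −2·(-2) + (1) − (0) + 2·(-2) + 2·(1) = 3
  L: −2·(0) + (-1) − (3) + 2·(1) + 2·(-1) = -4
  T: −2·(-1) + (-1) − (-1) + 2·(-2) + 2·(-2) = -6
  Θ: −2·(0) + (0) − (0) + 2·(-2) + 2·(0) = -4
So the dimensions are [M³ L⁻⁴ T⁻⁶ Θ⁻⁴].

M: 3, L: -4, T: -6, Θ: -4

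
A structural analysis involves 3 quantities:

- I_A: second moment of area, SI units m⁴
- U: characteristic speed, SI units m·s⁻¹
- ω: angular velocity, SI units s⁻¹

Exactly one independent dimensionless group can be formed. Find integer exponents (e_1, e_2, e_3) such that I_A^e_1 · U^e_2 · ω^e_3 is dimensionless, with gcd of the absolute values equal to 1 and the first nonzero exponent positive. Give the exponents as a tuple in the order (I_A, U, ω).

L: e_1·(4) + e_2·(1) + e_3·(0) = 0
T: e_1·(0) + e_2·(-1) + e_3·(-1) = 0
Solving this homogeneous linear system for the smallest-integer solution (first nonzero entry positive) gives (1, -4, 4).

(1, -4, 4)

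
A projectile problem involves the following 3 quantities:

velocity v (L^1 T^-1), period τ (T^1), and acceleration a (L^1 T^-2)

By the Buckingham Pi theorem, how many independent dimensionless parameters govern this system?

There are 3 variables and 2 base dimensions (L, T).
The dimension matrix has rank 2.
Independent dimensionless groups: 3 − 2 = 1.

1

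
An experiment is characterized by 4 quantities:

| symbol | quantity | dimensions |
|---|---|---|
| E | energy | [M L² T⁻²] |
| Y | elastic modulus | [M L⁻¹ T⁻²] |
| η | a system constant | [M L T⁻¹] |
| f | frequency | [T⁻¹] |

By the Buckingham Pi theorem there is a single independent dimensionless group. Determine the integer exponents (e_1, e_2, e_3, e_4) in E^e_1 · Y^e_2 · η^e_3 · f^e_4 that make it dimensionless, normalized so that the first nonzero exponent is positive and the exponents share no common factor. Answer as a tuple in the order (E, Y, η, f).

M: e_1·(1) + e_2·(1) + e_3·(1) + e_4·(0) = 0
L: e_1·(2) + e_2·(-1) + e_3·(1) + e_4·(0) = 0
T: e_1·(-2) + e_2·(-2) + e_3·(-1) + e_4·(-1) = 0
Solving this homogeneous linear system for the smallest-integer solution (first nonzero entry positive) gives (2, 1, -3, -3).

(2, 1, -3, -3)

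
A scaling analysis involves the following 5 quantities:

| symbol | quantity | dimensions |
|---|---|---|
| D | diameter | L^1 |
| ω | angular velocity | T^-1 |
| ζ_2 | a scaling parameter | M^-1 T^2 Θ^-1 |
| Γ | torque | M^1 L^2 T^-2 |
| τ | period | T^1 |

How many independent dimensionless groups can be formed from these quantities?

1

There are 5 variables and 4 base dimensions (M, L, T, Θ).
The dimension matrix has rank 4.
Independent dimensionless groups: 5 − 4 = 1.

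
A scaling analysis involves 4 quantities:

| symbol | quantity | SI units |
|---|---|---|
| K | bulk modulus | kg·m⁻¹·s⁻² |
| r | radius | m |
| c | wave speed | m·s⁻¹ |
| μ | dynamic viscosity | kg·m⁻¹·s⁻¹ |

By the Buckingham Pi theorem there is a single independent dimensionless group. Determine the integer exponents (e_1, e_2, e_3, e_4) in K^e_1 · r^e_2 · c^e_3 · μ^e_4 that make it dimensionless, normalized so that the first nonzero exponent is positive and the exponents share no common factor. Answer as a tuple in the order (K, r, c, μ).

M: e_1·(1) + e_2·(0) + e_3·(0) + e_4·(1) = 0
L: e_1·(-1) + e_2·(1) + e_3·(1) + e_4·(-1) = 0
T: e_1·(-2) + e_2·(0) + e_3·(-1) + e_4·(-1) = 0
Solving this homogeneous linear system for the smallest-integer solution (first nonzero entry positive) gives (1, 1, -1, -1).

(1, 1, -1, -1)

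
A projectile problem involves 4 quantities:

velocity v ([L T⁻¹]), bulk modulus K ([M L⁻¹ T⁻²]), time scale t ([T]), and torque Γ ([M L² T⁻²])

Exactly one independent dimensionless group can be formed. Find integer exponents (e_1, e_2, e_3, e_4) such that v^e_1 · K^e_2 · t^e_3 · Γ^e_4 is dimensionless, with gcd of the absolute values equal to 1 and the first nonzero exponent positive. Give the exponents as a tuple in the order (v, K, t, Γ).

(3, 1, 3, -1)

M: e_1·(0) + e_2·(1) + e_3·(0) + e_4·(1) = 0
L: e_1·(1) + e_2·(-1) + e_3·(0) + e_4·(2) = 0
T: e_1·(-1) + e_2·(-2) + e_3·(1) + e_4·(-2) = 0
Solving this homogeneous linear system for the smallest-integer solution (first nonzero entry positive) gives (3, 1, 3, -1).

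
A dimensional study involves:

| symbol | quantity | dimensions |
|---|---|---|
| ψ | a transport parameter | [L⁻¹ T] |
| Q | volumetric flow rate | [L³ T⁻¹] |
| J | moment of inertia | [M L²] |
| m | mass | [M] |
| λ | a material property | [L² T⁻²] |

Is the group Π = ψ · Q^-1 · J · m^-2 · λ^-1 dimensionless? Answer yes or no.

no

Sum the exponent of each base dimension across the product:
  M: [ψ]_M − [Q]_M + [J]_M − 2·[m]_M − [λ]_M = (0) − (0) + (1) − 2·(1) − (0) = -1
  L: [ψ]_L − [Q]_L + [J]_L − 2·[m]_L − [λ]_L = (-1) − (3) + (2) − 2·(0) − (2) = -4
  T: [ψ]_T − [Q]_T + [J]_T − 2·[m]_T − [λ]_T = (1) − (-1) + (0) − 2·(0) − (-2) = 4
Net dimensions [M⁻¹ L⁻⁴ T⁴] ≠ [1] — not dimensionless.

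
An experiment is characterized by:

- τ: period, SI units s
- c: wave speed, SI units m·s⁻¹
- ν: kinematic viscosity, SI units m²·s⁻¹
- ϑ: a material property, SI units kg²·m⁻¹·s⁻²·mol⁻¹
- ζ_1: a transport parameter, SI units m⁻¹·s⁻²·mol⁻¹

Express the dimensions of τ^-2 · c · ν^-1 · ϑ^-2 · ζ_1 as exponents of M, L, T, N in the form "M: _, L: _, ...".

Collect each base-dimension exponent across the product:
  M: −2·(0) + (0) − (0) − 2·(2) + (0) = -4
  L: −2·(0) + (1) − (2) − 2·(-1) + (-1) = 0
  T: −2·(1) + (-1) − (-1) − 2·(-2) + (-2) = 0
  N: −2·(0) + (0) − (0) − 2·(-1) + (-1) = 1
So the dimensions are [M⁻⁴ N].

M: -4, L: 0, T: 0, N: 1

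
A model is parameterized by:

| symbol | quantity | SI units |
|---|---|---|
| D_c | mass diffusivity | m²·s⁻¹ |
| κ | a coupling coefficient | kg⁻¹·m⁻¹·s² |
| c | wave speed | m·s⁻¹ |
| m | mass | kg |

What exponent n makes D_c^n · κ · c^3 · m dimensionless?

-1

Balance the L exponent: (2)·n from D_c, plus (-1) + 3·(1) + (0) = 2 from the rest, must sum to zero.
2n + 2 = 0, so n = -1.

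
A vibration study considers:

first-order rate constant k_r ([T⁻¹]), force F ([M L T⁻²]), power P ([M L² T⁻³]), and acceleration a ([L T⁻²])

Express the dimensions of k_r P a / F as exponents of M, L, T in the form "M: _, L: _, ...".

Collect each base-dimension exponent across the product:
  M: (0) − (1) + (1) + (0) = 0
  L: (0) − (1) + (2) + (1) = 2
  T: (-1) − (-2) + (-3) + (-2) = -4
So the dimensions are [L² T⁻⁴].

M: 0, L: 2, T: -4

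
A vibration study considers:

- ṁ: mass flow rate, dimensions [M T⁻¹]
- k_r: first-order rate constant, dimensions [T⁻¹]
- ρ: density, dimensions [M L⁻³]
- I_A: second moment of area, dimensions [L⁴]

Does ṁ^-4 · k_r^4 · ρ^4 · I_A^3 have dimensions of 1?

Sum the exponent of each base dimension across the product:
  M: −4·[ṁ]_M + 4·[k_r]_M + 4·[ρ]_M + 3·[I_A]_M = −4·(1) + 4·(0) + 4·(1) + 3·(0) = 0
  L: −4·[ṁ]_L + 4·[k_r]_L + 4·[ρ]_L + 3·[I_A]_L = −4·(0) + 4·(0) + 4·(-3) + 3·(4) = 0
  T: −4·[ṁ]_T + 4·[k_r]_T + 4·[ρ]_T + 3·[I_A]_T = −4·(-1) + 4·(-1) + 4·(0) + 3·(0) = 0
All base exponents vanish — dimensionless.

yes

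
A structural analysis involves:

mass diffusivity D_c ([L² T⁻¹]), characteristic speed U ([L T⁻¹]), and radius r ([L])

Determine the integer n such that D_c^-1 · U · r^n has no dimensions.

Balance the L exponent: (1)·n from r, plus −(2) + (1) = -1 from the rest, must sum to zero.
n − 1 = 0, so n = 1.

1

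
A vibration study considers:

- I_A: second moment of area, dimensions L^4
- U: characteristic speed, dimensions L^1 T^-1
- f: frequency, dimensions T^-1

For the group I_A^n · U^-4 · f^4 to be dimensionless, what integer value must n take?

Balance the L exponent: (4)·n from I_A, plus −4·(1) + 4·(0) = -4 from the rest, must sum to zero.
4n − 4 = 0, so n = 1.

1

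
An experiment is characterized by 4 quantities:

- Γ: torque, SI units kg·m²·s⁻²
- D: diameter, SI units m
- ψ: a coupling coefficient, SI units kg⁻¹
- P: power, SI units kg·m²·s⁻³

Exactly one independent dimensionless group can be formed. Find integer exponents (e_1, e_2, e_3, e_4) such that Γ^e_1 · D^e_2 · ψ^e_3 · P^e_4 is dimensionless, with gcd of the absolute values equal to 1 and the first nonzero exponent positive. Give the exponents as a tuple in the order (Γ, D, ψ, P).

(3, -2, 1, -2)

M: e_1·(1) + e_2·(0) + e_3·(-1) + e_4·(1) = 0
L: e_1·(2) + e_2·(1) + e_3·(0) + e_4·(2) = 0
T: e_1·(-2) + e_2·(0) + e_3·(0) + e_4·(-3) = 0
Solving this homogeneous linear system for the smallest-integer solution (first nonzero entry positive) gives (3, -2, 1, -2).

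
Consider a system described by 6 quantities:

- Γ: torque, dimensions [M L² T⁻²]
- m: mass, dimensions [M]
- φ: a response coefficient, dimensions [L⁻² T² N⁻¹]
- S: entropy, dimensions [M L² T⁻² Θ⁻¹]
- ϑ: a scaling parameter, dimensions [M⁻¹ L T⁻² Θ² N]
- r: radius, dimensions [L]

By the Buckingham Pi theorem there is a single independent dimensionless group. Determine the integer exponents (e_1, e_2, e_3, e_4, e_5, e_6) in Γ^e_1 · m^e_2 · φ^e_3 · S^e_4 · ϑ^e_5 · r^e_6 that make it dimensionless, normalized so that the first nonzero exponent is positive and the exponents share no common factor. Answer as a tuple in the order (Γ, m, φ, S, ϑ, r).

M: e_1·(1) + e_2·(1) + e_3·(0) + e_4·(1) + e_5·(-1) + e_6·(0) = 0
L: e_1·(2) + e_2·(0) + e_3·(-2) + e_4·(2) + e_5·(1) + e_6·(1) = 0
T: e_1·(-2) + e_2·(0) + e_3·(2) + e_4·(-2) + e_5·(-2) + e_6·(0) = 0
Θ: e_1·(0) + e_2·(0) + e_3·(0) + e_4·(-1) + e_5·(2) + e_6·(0) = 0
N: e_1·(0) + e_2·(0) + e_3·(-1) + e_4·(0) + e_5·(1) + e_6·(0) = 0
Solving this homogeneous linear system for the smallest-integer solution (first nonzero entry positive) gives (2, -1, -1, -2, -1, -1).

(2, -1, -1, -2, -1, -1)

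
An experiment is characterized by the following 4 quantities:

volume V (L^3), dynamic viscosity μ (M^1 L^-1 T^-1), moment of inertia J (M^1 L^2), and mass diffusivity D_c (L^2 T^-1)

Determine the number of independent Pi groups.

1

There are 4 variables and 3 base dimensions (M, L, T).
The dimension matrix has rank 3.
Independent dimensionless groups: 4 − 3 = 1.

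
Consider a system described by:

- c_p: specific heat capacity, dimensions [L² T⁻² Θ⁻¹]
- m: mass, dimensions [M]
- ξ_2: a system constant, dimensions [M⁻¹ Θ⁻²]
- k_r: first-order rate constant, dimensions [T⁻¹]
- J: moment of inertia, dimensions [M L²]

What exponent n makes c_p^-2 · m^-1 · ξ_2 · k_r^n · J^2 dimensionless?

Balance the T exponent: (-1)·n from k_r, plus −2·(-2) − (0) + (0) + 2·(0) = 4 from the rest, must sum to zero.
−n + 4 = 0, so n = 4.

4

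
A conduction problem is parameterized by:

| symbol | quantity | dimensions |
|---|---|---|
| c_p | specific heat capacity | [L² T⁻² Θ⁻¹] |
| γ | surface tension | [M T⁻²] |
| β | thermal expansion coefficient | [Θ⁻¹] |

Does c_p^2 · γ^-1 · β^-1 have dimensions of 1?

no

Sum the exponent of each base dimension across the product:
  M: 2·[c_p]_M − [γ]_M − [β]_M = 2·(0) − (1) − (0) = -1
  L: 2·[c_p]_L − [γ]_L − [β]_L = 2·(2) − (0) − (0) = 4
  T: 2·[c_p]_T − [γ]_T − [β]_T = 2·(-2) − (-2) − (0) = -2
  Θ: 2·[c_p]_Θ − [γ]_Θ − [β]_Θ = 2·(-1) − (0) − (-1) = -1
Net dimensions [M⁻¹ L⁴ T⁻² Θ⁻¹] ≠ [1] — not dimensionless.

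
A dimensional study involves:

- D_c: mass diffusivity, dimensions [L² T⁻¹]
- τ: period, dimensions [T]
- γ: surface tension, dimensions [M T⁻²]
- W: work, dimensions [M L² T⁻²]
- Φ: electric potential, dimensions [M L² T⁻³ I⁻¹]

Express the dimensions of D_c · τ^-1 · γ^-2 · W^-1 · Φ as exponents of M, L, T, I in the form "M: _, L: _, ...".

M: -2, L: 2, T: 1, I: -1

Collect each base-dimension exponent across the product:
  M: (0) − (0) − 2·(1) − (1) + (1) = -2
  L: (2) − (0) − 2·(0) − (2) + (2) = 2
  T: (-1) − (1) − 2·(-2) − (-2) + (-3) = 1
  I: (0) − (0) − 2·(0) − (0) + (-1) = -1
So the dimensions are [M⁻² L² T I⁻¹].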